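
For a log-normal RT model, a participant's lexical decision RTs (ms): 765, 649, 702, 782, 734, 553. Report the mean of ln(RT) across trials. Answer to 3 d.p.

ln(RT): 6.6399, 6.4754, 6.5539, 6.6619, 6.5985, 6.3154
Σ ln(RT) = 39.2450
Mean = 39.2450/6 = 6.54083

6.541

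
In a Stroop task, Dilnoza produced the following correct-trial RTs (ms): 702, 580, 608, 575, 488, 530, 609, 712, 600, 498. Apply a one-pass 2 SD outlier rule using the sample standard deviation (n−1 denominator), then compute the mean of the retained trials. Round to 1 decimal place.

n = 10, ΣRT = 5902, M = 590.200
Σ(x−M)² = 51005.60; s = √(51005.60/9) = 75.281
Cutoffs: 590.200 ± 2·75.281 → [439.6, 740.8]
No RTs fall outside the cutoffs; all 10 retained. Mean = 5902/10 = 590.200

590.2 ms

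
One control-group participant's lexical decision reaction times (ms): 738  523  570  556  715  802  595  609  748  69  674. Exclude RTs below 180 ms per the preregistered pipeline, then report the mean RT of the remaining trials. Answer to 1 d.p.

653.0 ms

Excluded: 69
Retained (n=10): Σ = 6530
Mean = 6530/10 = 653.0000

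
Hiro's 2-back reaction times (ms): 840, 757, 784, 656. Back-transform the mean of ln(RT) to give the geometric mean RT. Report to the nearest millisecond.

756 ms

ln(RT): 6.7334, 6.6294, 6.6644, 6.4862
Mean ln(RT) = 26.5133/4 = 6.62833
Geometric mean = exp(6.62833) = 756.22 ms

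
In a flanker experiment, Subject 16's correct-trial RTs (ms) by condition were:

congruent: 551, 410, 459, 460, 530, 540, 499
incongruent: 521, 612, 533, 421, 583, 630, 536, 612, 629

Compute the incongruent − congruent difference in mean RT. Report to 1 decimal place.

M(congruent) = 3449/7 = 492.714
M(incongruent) = 5077/9 = 564.111
Difference = 564.111 − 492.714 = 71.397 ms

71.4 ms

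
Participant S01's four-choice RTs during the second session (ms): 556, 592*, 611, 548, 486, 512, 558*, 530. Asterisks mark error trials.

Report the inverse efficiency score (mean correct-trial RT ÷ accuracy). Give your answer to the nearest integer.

Correct trials (n=6): 556, 611, 548, 486, 512, 530
Mean correct RT = 3243/6 = 540.5000 ms
Proportion correct = 6/8
IES = 540.5000 / (6/8) = 720.667 ms

721 ms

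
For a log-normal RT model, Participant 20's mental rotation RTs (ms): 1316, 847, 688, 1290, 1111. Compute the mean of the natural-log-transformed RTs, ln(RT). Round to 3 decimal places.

6.927

ln(RT): 7.1824, 6.7417, 6.5338, 7.1624, 7.0130
Σ ln(RT) = 34.6333
Mean = 34.6333/5 = 6.92665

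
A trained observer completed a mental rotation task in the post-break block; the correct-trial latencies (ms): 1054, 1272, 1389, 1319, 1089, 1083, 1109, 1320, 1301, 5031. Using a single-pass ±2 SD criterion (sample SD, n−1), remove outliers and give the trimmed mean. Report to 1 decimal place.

1215.1 ms

n = 10, ΣRT = 15967, M = 1596.700
Σ(x−M)² = 13238126.10; s = √(13238126.10/9) = 1212.808
Cutoffs: 1596.700 ± 2·1212.808 → [-828.9, 4022.3]
Outside: 5031 → excluded.
Retained (n=9): Σ = 10936, mean = 10936/9 = 1215.111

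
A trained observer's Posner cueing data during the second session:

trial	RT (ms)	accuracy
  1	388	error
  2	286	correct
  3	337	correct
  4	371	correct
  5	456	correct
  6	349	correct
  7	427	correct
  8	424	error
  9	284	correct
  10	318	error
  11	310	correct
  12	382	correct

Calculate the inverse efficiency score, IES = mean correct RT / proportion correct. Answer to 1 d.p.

474.4 ms

Correct trials (n=9): 286, 337, 371, 456, 349, 427, 284, 310, 382
Mean correct RT = 3202/9 = 355.7778 ms
Proportion correct = 9/12
IES = 355.7778 / (9/12) = 474.370 ms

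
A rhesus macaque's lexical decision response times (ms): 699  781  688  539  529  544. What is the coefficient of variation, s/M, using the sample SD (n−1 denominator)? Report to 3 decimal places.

n = 6, Σ = 3780, M = 630.0000
Σ(x−M)² = 56804.000; s = √(56804.000/5) = 106.5871
CV = 106.5871 / 630.0000 = 0.16919

0.169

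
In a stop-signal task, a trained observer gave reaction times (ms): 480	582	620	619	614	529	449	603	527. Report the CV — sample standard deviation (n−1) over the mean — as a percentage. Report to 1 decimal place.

n = 9, Σ = 5023, M = 558.1111
Σ(x−M)² = 33068.889; s = √(33068.889/8) = 64.2932
CV = 64.2932 / 558.1111 = 0.11520 = 11.520%

11.5%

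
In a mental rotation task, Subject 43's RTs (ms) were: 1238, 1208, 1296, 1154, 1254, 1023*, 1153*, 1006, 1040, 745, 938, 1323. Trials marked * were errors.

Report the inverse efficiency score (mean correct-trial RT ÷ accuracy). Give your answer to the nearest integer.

Correct trials (n=10): 1238, 1208, 1296, 1154, 1254, 1006, 1040, 745, 938, 1323
Mean correct RT = 11202/10 = 1120.2000 ms
Proportion correct = 10/12
IES = 1120.2000 / (10/12) = 1344.240 ms

1344 ms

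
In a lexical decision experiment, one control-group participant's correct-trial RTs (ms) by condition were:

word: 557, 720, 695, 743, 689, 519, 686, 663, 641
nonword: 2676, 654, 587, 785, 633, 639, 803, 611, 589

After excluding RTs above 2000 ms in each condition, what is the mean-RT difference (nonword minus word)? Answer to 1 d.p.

5.6 ms

nonword: exclude 2676
M(word) = 5913/9 = 657.000
M(nonword) = 5301/8 = 662.625
Difference = 662.625 − 657.000 = 5.625 ms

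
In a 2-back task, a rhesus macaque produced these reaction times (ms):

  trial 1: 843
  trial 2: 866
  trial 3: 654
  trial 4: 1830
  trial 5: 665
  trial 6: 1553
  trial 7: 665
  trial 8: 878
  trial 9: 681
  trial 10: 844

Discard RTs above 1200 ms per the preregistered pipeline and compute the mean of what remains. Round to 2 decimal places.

Excluded: 1553, 1830
Retained (n=8): Σ = 6096
Mean = 6096/8 = 762.0000

762.00 ms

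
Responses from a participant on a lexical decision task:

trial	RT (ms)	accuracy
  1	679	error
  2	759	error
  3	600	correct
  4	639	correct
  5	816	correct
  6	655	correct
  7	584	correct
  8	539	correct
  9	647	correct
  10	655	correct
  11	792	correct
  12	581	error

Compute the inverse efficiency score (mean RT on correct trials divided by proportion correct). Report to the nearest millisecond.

878 ms

Correct trials (n=9): 600, 639, 816, 655, 584, 539, 647, 655, 792
Mean correct RT = 5927/9 = 658.5556 ms
Proportion correct = 9/12
IES = 658.5556 / (9/12) = 878.074 ms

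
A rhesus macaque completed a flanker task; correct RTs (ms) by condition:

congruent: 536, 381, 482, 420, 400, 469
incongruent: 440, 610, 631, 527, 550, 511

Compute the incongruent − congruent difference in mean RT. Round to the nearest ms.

97 ms

M(congruent) = 2688/6 = 448.000
M(incongruent) = 3269/6 = 544.833
Difference = 544.833 − 448.000 = 96.833 ms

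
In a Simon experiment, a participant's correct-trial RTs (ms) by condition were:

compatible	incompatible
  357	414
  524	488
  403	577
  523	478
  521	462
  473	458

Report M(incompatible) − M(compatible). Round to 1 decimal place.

12.7 ms

M(compatible) = 2801/6 = 466.833
M(incompatible) = 2877/6 = 479.500
Difference = 479.500 − 466.833 = 12.667 ms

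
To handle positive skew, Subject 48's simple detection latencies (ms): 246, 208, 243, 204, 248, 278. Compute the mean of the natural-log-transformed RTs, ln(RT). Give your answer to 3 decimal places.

ln(RT): 5.5053, 5.3375, 5.4931, 5.3181, 5.5134, 5.6276
Σ ln(RT) = 32.7951
Mean = 32.7951/6 = 5.46585

5.466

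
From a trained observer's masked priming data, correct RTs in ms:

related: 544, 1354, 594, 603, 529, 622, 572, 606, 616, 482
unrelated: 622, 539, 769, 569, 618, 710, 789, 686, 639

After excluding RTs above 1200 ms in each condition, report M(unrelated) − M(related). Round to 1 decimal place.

85.9 ms

related: exclude 1354
M(related) = 5168/9 = 574.222
M(unrelated) = 5941/9 = 660.111
Difference = 660.111 − 574.222 = 85.889 ms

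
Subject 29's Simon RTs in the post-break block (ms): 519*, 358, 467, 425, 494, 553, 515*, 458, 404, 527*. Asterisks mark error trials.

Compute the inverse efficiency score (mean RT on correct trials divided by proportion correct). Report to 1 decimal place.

644.7 ms

Correct trials (n=7): 358, 467, 425, 494, 553, 458, 404
Mean correct RT = 3159/7 = 451.2857 ms
Proportion correct = 7/10
IES = 451.2857 / (7/10) = 644.694 ms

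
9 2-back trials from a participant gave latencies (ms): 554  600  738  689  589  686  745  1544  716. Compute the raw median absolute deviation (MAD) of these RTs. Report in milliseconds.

56 ms

Sorted: 554, 589, 600, 686, 689, 716, 738, 745, 1544 → median = 689
|x − 689|: 135, 89, 49, 0, 100, 3, 56, 855, 27
Sorted deviations: 0, 3, 27, 49, 56, 89, 100, 135, 855 → MAD = 56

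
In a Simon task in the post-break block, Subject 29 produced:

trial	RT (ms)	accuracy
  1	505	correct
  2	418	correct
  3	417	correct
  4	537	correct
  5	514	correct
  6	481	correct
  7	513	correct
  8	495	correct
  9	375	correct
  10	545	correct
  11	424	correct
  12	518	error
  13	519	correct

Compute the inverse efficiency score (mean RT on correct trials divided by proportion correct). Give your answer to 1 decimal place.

518.5 ms

Correct trials (n=12): 505, 418, 417, 537, 514, 481, 513, 495, 375, 545, 424, 519
Mean correct RT = 5743/12 = 478.5833 ms
Proportion correct = 12/13
IES = 478.5833 / (12/13) = 518.465 ms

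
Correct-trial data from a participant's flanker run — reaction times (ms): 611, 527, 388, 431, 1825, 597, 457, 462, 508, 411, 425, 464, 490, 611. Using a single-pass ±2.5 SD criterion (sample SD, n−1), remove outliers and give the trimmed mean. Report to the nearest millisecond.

n = 14, ΣRT = 8207, M = 586.214
Σ(x−M)² = 1721948.36; s = √(1721948.36/13) = 363.947
Cutoffs: 586.214 ± 2.5·363.947 → [-323.7, 1496.1]
Outside: 1825 → excluded.
Retained (n=13): Σ = 6382, mean = 6382/13 = 490.923

491 ms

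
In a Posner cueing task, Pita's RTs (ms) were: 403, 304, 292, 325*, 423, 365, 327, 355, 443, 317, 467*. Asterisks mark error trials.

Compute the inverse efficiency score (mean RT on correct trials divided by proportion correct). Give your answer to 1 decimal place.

Correct trials (n=9): 403, 304, 292, 423, 365, 327, 355, 443, 317
Mean correct RT = 3229/9 = 358.7778 ms
Proportion correct = 9/11
IES = 358.7778 / (9/11) = 438.506 ms

438.5 ms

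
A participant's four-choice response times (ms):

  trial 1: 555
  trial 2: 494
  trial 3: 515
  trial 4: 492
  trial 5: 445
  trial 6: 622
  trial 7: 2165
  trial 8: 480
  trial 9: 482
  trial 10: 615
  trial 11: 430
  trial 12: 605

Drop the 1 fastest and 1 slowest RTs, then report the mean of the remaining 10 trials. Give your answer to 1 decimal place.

530.5 ms

Sorted: 430, 445, 480, 482, 492, 494, 515, 555, 605, 615, 622, 2165
Drop lowest 1 (430) and highest 1 (2165)
Remaining (n=10): Σ = 5305, mean = 5305/10 = 530.500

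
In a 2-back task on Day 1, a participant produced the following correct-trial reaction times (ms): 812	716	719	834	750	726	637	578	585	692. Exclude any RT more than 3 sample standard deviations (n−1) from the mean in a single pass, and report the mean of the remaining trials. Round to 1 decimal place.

704.9 ms

n = 10, ΣRT = 7049, M = 704.900
Σ(x−M)² = 66194.90; s = √(66194.90/9) = 85.761
Cutoffs: 704.900 ± 3·85.761 → [447.6, 962.2]
No RTs fall outside the cutoffs; all 10 retained. Mean = 7049/10 = 704.900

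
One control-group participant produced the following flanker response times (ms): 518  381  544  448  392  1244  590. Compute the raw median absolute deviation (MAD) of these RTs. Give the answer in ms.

72 ms

Sorted: 381, 392, 448, 518, 544, 590, 1244 → median = 518
|x − 518|: 0, 137, 26, 70, 126, 726, 72
Sorted deviations: 0, 26, 70, 72, 126, 137, 726 → MAD = 72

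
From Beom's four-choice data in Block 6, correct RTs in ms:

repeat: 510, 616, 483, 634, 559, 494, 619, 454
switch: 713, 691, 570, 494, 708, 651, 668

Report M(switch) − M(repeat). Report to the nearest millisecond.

M(repeat) = 4369/8 = 546.125
M(switch) = 4495/7 = 642.143
Difference = 642.143 − 546.125 = 96.018 ms

96 ms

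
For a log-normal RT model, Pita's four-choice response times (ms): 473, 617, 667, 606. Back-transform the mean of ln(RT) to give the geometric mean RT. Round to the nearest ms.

ln(RT): 6.1591, 6.4249, 6.5028, 6.4069
Mean ln(RT) = 25.4936/4 = 6.37341
Geometric mean = exp(6.37341) = 586.05 ms

586 ms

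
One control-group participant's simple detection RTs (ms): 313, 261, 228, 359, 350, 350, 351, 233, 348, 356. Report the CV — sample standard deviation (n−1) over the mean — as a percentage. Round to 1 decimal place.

17.0%

n = 10, Σ = 3149, M = 314.9000
Σ(x−M)² = 25664.900; s = √(25664.900/9) = 53.4009
CV = 53.4009 / 314.9000 = 0.16958 = 16.958%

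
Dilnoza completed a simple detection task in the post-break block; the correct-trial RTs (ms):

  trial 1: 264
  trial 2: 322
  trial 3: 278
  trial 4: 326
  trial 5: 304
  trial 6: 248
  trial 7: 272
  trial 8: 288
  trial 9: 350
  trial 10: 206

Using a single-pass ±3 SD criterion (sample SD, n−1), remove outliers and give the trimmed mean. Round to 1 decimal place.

n = 10, ΣRT = 2858, M = 285.800
Σ(x−M)² = 15907.60; s = √(15907.60/9) = 42.042
Cutoffs: 285.800 ± 3·42.042 → [159.7, 411.9]
No RTs fall outside the cutoffs; all 10 retained. Mean = 2858/10 = 285.800

285.8 ms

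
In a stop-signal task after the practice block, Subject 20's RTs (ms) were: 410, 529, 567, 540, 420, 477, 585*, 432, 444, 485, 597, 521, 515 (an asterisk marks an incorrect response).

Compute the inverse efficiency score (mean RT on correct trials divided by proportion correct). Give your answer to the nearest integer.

536 ms

Correct trials (n=12): 410, 529, 567, 540, 420, 477, 432, 444, 485, 597, 521, 515
Mean correct RT = 5937/12 = 494.7500 ms
Proportion correct = 12/13
IES = 494.7500 / (12/13) = 535.979 ms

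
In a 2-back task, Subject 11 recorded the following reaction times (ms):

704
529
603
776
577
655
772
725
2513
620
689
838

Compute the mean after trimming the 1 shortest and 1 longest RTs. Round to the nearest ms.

Sorted: 529, 577, 603, 620, 655, 689, 704, 725, 772, 776, 838, 2513
Drop lowest 1 (529) and highest 1 (2513)
Remaining (n=10): Σ = 6959, mean = 6959/10 = 695.900

696 ms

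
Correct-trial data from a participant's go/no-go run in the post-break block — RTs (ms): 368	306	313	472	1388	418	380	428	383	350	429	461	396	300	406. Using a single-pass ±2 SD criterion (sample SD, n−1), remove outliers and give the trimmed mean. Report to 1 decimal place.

386.4 ms

n = 15, ΣRT = 6798, M = 453.200
Σ(x−M)² = 975214.40; s = √(975214.40/14) = 263.928
Cutoffs: 453.200 ± 2·263.928 → [-74.7, 981.1]
Outside: 1388 → excluded.
Retained (n=14): Σ = 5410, mean = 5410/14 = 386.429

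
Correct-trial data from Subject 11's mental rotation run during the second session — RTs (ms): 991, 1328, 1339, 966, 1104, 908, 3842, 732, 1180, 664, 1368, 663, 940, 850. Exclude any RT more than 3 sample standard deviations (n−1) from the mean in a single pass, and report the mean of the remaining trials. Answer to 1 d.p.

1002.5 ms

n = 14, ΣRT = 16875, M = 1205.357
Σ(x−M)² = 8221797.21; s = √(8221797.21/13) = 795.265
Cutoffs: 1205.357 ± 3·795.265 → [-1180.4, 3591.2]
Outside: 3842 → excluded.
Retained (n=13): Σ = 13033, mean = 13033/13 = 1002.538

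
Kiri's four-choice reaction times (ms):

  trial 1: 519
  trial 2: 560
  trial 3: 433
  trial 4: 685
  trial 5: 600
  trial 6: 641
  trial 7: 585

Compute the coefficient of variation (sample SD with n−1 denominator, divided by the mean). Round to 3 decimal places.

0.143

n = 7, Σ = 4023, M = 574.7143
Σ(x−M)² = 40705.429; s = √(40705.429/6) = 82.3665
CV = 82.3665 / 574.7143 = 0.14332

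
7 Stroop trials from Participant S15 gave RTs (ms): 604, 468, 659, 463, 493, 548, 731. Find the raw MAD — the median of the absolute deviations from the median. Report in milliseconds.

Sorted: 463, 468, 493, 548, 604, 659, 731 → median = 548
|x − 548|: 56, 80, 111, 85, 55, 0, 183
Sorted deviations: 0, 55, 56, 80, 85, 111, 183 → MAD = 80

80 ms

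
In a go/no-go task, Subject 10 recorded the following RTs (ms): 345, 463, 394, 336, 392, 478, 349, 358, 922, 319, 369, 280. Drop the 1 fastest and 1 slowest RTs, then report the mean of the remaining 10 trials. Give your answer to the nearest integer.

380 ms

Sorted: 280, 319, 336, 345, 349, 358, 369, 392, 394, 463, 478, 922
Drop lowest 1 (280) and highest 1 (922)
Remaining (n=10): Σ = 3803, mean = 3803/10 = 380.300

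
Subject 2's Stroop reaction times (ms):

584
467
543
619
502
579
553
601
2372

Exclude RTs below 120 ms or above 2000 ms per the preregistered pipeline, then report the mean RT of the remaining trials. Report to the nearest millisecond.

556 ms

Excluded: 2372
Retained (n=8): Σ = 4448
Mean = 4448/8 = 556.0000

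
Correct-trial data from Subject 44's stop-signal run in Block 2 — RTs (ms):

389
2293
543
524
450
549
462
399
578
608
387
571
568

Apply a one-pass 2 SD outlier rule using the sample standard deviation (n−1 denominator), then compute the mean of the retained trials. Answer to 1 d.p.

n = 13, ΣRT = 8321, M = 640.077
Σ(x−M)² = 3031242.92; s = √(3031242.92/12) = 502.597
Cutoffs: 640.077 ± 2·502.597 → [-365.1, 1645.3]
Outside: 2293 → excluded.
Retained (n=12): Σ = 6028, mean = 6028/12 = 502.333

502.3 ms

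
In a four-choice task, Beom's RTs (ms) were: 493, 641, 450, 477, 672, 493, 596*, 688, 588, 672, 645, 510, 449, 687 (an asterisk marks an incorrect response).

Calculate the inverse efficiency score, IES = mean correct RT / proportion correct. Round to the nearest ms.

618 ms

Correct trials (n=13): 493, 641, 450, 477, 672, 493, 688, 588, 672, 645, 510, 449, 687
Mean correct RT = 7465/13 = 574.2308 ms
Proportion correct = 13/14
IES = 574.2308 / (13/14) = 618.402 ms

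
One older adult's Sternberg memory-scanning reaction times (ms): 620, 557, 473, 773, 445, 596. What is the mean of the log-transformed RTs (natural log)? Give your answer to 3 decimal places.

6.342

ln(RT): 6.4297, 6.3226, 6.1591, 6.6503, 6.0981, 6.3902
Σ ln(RT) = 38.0500
Mean = 38.0500/6 = 6.34166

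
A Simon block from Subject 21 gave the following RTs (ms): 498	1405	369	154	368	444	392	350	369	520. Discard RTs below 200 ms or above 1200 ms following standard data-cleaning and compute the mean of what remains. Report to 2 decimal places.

413.75 ms

Excluded: 154, 1405
Retained (n=8): Σ = 3310
Mean = 3310/8 = 413.7500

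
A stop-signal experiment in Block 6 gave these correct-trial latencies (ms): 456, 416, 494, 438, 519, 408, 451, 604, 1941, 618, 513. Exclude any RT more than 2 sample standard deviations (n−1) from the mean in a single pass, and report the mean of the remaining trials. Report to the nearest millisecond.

n = 11, ΣRT = 6858, M = 623.455
Σ(x−M)² = 1957836.73; s = √(1957836.73/10) = 442.474
Cutoffs: 623.455 ± 2·442.474 → [-261.5, 1508.4]
Outside: 1941 → excluded.
Retained (n=10): Σ = 4917, mean = 4917/10 = 491.700

492 ms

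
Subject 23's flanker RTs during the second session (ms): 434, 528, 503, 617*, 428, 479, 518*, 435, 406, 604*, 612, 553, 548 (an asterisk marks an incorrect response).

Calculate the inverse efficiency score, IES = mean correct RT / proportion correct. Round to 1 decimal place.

640.4 ms

Correct trials (n=10): 434, 528, 503, 428, 479, 435, 406, 612, 553, 548
Mean correct RT = 4926/10 = 492.6000 ms
Proportion correct = 10/13
IES = 492.6000 / (10/13) = 640.380 ms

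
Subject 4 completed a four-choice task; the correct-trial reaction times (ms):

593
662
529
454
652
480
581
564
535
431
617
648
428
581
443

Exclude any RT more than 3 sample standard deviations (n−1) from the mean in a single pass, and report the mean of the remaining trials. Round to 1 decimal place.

n = 15, ΣRT = 8198, M = 546.533
Σ(x−M)² = 96103.73; s = √(96103.73/14) = 82.853
Cutoffs: 546.533 ± 3·82.853 → [298.0, 795.1]
No RTs fall outside the cutoffs; all 15 retained. Mean = 8198/15 = 546.533

546.5 ms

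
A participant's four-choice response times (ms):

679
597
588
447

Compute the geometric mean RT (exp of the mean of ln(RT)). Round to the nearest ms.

571 ms

ln(RT): 6.5206, 6.3919, 6.3767, 6.1026
Mean ln(RT) = 25.3918/4 = 6.34796
Geometric mean = exp(6.34796) = 571.32 ms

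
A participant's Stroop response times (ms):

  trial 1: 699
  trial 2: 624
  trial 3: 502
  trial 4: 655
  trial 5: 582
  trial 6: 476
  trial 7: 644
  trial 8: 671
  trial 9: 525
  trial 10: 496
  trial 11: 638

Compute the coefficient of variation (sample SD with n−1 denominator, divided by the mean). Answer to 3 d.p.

n = 11, Σ = 6512, M = 592.0000
Σ(x−M)² = 62864.000; s = √(62864.000/10) = 79.2868
CV = 79.2868 / 592.0000 = 0.13393

0.134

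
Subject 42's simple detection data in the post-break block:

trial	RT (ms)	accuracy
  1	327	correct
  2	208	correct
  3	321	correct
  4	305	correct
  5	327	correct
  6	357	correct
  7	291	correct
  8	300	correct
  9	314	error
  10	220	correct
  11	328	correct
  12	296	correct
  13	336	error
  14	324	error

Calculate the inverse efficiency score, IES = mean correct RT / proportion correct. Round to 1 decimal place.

Correct trials (n=11): 327, 208, 321, 305, 327, 357, 291, 300, 220, 328, 296
Mean correct RT = 3280/11 = 298.1818 ms
Proportion correct = 11/14
IES = 298.1818 / (11/14) = 379.504 ms

379.5 ms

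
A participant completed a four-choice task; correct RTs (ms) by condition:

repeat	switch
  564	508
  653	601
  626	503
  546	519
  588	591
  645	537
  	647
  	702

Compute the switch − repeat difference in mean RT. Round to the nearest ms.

-28 ms

M(repeat) = 3622/6 = 603.667
M(switch) = 4608/8 = 576.000
Difference = 576.000 − 603.667 = -27.667 ms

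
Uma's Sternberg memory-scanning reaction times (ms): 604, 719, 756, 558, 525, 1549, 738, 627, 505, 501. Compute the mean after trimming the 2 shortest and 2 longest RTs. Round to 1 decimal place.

628.5 ms

Sorted: 501, 505, 525, 558, 604, 627, 719, 738, 756, 1549
Drop lowest 2 (501, 505) and highest 2 (756, 1549)
Remaining (n=6): Σ = 3771, mean = 3771/6 = 628.500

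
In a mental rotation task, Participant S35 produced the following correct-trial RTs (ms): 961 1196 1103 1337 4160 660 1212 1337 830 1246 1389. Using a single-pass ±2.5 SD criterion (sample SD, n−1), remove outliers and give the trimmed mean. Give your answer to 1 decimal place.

n = 11, ΣRT = 15431, M = 1402.818
Σ(x−M)² = 8879677.64; s = √(8879677.64/10) = 942.320
Cutoffs: 1402.818 ± 2.5·942.320 → [-953.0, 3758.6]
Outside: 4160 → excluded.
Retained (n=10): Σ = 11271, mean = 11271/10 = 1127.100

1127.1 ms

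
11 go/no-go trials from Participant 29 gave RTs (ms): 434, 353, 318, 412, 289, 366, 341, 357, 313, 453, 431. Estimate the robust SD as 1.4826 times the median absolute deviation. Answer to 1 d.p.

Sorted: 289, 313, 318, 341, 353, 357, 366, 412, 431, 434, 453 → median = 357
|x − 357| sorted: 0, 4, 9, 16, 39, 44, 55, 68, 74, 77, 96 → MAD = 44
Robust SD ≈ 1.4826 × 44 = 65.234

65.2 ms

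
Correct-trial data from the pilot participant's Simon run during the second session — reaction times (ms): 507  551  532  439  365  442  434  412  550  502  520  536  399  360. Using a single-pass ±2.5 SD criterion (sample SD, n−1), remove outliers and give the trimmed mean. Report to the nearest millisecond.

n = 14, ΣRT = 6549, M = 467.786
Σ(x−M)² = 60556.36; s = √(60556.36/13) = 68.251
Cutoffs: 467.786 ± 2.5·68.251 → [297.2, 638.4]
No RTs fall outside the cutoffs; all 14 retained. Mean = 6549/14 = 467.786

468 ms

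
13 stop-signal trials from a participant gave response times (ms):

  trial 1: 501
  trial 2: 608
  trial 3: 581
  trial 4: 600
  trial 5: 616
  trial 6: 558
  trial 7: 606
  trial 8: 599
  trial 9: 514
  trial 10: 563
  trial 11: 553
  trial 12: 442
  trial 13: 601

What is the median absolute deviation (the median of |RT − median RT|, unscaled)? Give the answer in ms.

Sorted: 442, 501, 514, 553, 558, 563, 581, 599, 600, 601, 606, 608, 616 → median = 581
|x − 581|: 80, 27, 0, 19, 35, 23, 25, 18, 67, 18, 28, 139, 20
Sorted deviations: 0, 18, 18, 19, 20, 23, 25, 27, 28, 35, 67, 80, 139 → MAD = 25

25 ms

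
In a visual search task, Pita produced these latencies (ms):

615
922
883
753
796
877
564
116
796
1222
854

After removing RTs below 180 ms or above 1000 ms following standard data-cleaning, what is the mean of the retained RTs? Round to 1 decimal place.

Excluded: 116, 1222
Retained (n=9): Σ = 7060
Mean = 7060/9 = 784.4444

784.4 ms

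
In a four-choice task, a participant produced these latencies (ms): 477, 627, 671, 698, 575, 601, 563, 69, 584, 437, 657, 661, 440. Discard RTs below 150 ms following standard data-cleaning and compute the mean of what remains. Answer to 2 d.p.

582.58 ms

Excluded: 69
Retained (n=12): Σ = 6991
Mean = 6991/12 = 582.5833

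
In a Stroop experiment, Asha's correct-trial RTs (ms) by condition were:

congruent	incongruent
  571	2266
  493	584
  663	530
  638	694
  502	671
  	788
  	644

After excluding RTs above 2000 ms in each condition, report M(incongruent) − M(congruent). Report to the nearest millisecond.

78 ms

incongruent: exclude 2266
M(congruent) = 2867/5 = 573.400
M(incongruent) = 3911/6 = 651.833
Difference = 651.833 − 573.400 = 78.433 ms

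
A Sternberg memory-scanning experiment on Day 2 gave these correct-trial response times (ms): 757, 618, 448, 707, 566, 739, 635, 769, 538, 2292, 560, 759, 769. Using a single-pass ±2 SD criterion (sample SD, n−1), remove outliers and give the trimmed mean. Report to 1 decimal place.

655.4 ms

n = 13, ΣRT = 10157, M = 781.308
Σ(x−M)² = 2604596.77; s = √(2604596.77/12) = 465.886
Cutoffs: 781.308 ± 2·465.886 → [-150.5, 1713.1]
Outside: 2292 → excluded.
Retained (n=12): Σ = 7865, mean = 7865/12 = 655.417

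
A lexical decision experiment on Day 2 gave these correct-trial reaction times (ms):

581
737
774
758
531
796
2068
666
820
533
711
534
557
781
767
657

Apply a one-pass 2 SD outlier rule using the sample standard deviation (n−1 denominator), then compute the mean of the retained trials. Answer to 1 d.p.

680.2 ms

n = 16, ΣRT = 12271, M = 766.938
Σ(x−M)² = 1966350.94; s = √(1966350.94/15) = 362.064
Cutoffs: 766.938 ± 2·362.064 → [42.8, 1491.1]
Outside: 2068 → excluded.
Retained (n=15): Σ = 10203, mean = 10203/15 = 680.200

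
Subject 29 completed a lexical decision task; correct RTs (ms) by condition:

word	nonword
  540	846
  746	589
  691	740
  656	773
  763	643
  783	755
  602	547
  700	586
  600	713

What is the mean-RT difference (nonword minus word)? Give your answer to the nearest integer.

12 ms

M(word) = 6081/9 = 675.667
M(nonword) = 6192/9 = 688.000
Difference = 688.000 − 675.667 = 12.333 ms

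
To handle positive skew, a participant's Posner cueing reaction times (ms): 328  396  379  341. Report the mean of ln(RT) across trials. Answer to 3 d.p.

ln(RT): 5.7930, 5.9814, 5.9375, 5.8319
Σ ln(RT) = 23.5438
Mean = 23.5438/4 = 5.88596

5.886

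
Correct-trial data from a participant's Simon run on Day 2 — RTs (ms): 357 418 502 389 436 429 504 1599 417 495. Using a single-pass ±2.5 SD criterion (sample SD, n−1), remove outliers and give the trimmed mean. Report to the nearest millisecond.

439 ms

n = 10, ΣRT = 5546, M = 554.600
Σ(x−M)² = 1233554.40; s = √(1233554.40/9) = 370.218
Cutoffs: 554.600 ± 2.5·370.218 → [-370.9, 1480.1]
Outside: 1599 → excluded.
Retained (n=9): Σ = 3947, mean = 3947/9 = 438.556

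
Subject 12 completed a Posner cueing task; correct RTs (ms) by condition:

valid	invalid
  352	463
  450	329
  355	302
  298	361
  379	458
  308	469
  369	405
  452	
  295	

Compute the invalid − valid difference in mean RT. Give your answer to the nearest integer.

M(valid) = 3258/9 = 362.000
M(invalid) = 2787/7 = 398.143
Difference = 398.143 − 362.000 = 36.143 ms

36 ms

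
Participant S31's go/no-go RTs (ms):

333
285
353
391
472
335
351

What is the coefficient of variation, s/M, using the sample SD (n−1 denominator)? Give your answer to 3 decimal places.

n = 7, Σ = 2520, M = 360.0000
Σ(x−M)² = 20614.000; s = √(20614.000/6) = 58.6146
CV = 58.6146 / 360.0000 = 0.16282

0.163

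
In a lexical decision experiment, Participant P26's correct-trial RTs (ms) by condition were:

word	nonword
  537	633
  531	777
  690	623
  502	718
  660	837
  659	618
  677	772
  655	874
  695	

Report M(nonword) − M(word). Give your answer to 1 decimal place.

M(word) = 5606/9 = 622.889
M(nonword) = 5852/8 = 731.500
Difference = 731.500 − 622.889 = 108.611 ms

108.6 ms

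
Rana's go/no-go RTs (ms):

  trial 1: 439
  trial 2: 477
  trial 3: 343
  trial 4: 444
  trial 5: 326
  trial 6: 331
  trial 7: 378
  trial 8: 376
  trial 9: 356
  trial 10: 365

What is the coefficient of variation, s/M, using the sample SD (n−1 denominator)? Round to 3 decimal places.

n = 10, Σ = 3835, M = 383.5000
Σ(x−M)² = 24370.500; s = √(24370.500/9) = 52.0368
CV = 52.0368 / 383.5000 = 0.13569

0.136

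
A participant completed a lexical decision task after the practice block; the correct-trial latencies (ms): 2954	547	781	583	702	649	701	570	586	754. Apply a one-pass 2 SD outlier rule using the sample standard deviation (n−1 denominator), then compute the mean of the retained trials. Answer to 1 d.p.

652.6 ms

n = 10, ΣRT = 8827, M = 882.700
Σ(x−M)² = 4825800.10; s = √(4825800.10/9) = 732.257
Cutoffs: 882.700 ± 2·732.257 → [-581.8, 2347.2]
Outside: 2954 → excluded.
Retained (n=9): Σ = 5873, mean = 5873/9 = 652.556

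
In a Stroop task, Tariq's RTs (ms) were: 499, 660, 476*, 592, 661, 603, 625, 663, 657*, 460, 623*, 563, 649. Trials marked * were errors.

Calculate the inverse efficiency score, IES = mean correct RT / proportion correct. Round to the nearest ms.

777 ms

Correct trials (n=10): 499, 660, 592, 661, 603, 625, 663, 460, 563, 649
Mean correct RT = 5975/10 = 597.5000 ms
Proportion correct = 10/13
IES = 597.5000 / (10/13) = 776.750 ms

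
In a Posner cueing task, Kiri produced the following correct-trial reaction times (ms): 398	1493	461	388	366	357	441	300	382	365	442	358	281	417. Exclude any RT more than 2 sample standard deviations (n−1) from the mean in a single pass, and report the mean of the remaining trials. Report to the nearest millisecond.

n = 14, ΣRT = 6449, M = 460.643
Σ(x−M)² = 1181245.21; s = √(1181245.21/13) = 301.438
Cutoffs: 460.643 ± 2·301.438 → [-142.2, 1063.5]
Outside: 1493 → excluded.
Retained (n=13): Σ = 4956, mean = 4956/13 = 381.231

381 ms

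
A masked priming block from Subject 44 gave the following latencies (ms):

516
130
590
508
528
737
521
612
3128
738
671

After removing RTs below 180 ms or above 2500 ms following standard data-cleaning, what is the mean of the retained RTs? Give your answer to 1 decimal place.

602.3 ms

Excluded: 130, 3128
Retained (n=9): Σ = 5421
Mean = 5421/9 = 602.3333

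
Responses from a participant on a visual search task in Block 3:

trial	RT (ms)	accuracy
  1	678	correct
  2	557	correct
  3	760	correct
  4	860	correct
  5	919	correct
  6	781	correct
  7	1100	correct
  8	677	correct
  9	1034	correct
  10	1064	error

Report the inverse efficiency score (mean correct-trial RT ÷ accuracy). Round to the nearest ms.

909 ms

Correct trials (n=9): 678, 557, 760, 860, 919, 781, 1100, 677, 1034
Mean correct RT = 7366/9 = 818.4444 ms
Proportion correct = 9/10
IES = 818.4444 / (9/10) = 909.383 ms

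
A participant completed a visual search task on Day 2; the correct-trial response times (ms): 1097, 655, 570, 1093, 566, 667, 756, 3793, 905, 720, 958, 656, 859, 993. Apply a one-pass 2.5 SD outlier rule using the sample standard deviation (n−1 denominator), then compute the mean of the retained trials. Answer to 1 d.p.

807.3 ms

n = 14, ΣRT = 14288, M = 1020.571
Σ(x−M)² = 8703143.43; s = √(8703143.43/13) = 818.213
Cutoffs: 1020.571 ± 2.5·818.213 → [-1025.0, 3066.1]
Outside: 3793 → excluded.
Retained (n=13): Σ = 10495, mean = 10495/13 = 807.308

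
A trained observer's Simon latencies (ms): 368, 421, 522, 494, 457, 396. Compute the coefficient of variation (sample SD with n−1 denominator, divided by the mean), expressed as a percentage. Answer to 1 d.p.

13.3%

n = 6, Σ = 2658, M = 443.0000
Σ(x−M)² = 17356.000; s = √(17356.000/5) = 58.9169
CV = 58.9169 / 443.0000 = 0.13300 = 13.300%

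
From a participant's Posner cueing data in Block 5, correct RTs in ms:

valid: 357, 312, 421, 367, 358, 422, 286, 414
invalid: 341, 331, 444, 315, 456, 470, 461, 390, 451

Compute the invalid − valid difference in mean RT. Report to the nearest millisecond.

M(valid) = 2937/8 = 367.125
M(invalid) = 3659/9 = 406.556
Difference = 406.556 − 367.125 = 39.431 ms

39 ms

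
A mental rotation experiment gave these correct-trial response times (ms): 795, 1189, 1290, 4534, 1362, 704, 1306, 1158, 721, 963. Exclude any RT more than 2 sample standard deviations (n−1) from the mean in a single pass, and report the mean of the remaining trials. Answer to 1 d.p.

n = 10, ΣRT = 14022, M = 1402.200
Σ(x−M)² = 11449823.60; s = √(11449823.60/9) = 1127.920
Cutoffs: 1402.200 ± 2·1127.920 → [-853.6, 3658.0]
Outside: 4534 → excluded.
Retained (n=9): Σ = 9488, mean = 9488/9 = 1054.222

1054.2 ms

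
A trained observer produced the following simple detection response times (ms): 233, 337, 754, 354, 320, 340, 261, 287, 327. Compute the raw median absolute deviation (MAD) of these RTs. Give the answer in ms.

27 ms

Sorted: 233, 261, 287, 320, 327, 337, 340, 354, 754 → median = 327
|x − 327|: 94, 10, 427, 27, 7, 13, 66, 40, 0
Sorted deviations: 0, 7, 10, 13, 27, 40, 66, 94, 427 → MAD = 27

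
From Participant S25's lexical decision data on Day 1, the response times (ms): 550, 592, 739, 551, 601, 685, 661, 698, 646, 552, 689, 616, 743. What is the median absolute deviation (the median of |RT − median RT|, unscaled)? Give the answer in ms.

Sorted: 550, 551, 552, 592, 601, 616, 646, 661, 685, 689, 698, 739, 743 → median = 646
|x − 646|: 96, 54, 93, 95, 45, 39, 15, 52, 0, 94, 43, 30, 97
Sorted deviations: 0, 15, 30, 39, 43, 45, 52, 54, 93, 94, 95, 96, 97 → MAD = 52

52 ms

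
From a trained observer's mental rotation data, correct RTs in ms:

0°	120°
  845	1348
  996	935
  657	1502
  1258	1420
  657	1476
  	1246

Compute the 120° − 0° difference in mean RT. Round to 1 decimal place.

M(0°) = 4413/5 = 882.600
M(120°) = 7927/6 = 1321.167
Difference = 1321.167 − 882.600 = 438.567 ms

438.6 ms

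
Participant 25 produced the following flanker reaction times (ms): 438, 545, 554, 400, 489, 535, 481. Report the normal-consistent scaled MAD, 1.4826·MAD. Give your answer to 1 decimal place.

75.6 ms

Sorted: 400, 438, 481, 489, 535, 545, 554 → median = 489
|x − 489| sorted: 0, 8, 46, 51, 56, 65, 89 → MAD = 51
Robust SD ≈ 1.4826 × 51 = 75.613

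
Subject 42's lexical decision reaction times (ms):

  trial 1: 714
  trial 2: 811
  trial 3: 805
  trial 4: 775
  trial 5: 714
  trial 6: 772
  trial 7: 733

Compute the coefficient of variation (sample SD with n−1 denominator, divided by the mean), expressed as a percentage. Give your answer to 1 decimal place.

5.4%

n = 7, Σ = 5324, M = 760.5714
Σ(x−M)² = 9953.714; s = √(9953.714/6) = 40.7302
CV = 40.7302 / 760.5714 = 0.05355 = 5.355%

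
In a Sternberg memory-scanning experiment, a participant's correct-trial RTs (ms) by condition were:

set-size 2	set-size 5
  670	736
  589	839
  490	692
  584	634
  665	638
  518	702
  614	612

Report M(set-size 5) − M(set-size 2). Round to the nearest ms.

103 ms

M(set-size 2) = 4130/7 = 590.000
M(set-size 5) = 4853/7 = 693.286
Difference = 693.286 − 590.000 = 103.286 ms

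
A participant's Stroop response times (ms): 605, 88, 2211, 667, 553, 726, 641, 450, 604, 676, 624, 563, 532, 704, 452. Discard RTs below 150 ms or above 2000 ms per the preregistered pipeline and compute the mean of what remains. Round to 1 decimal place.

Excluded: 88, 2211
Retained (n=13): Σ = 7797
Mean = 7797/13 = 599.7692

599.8 ms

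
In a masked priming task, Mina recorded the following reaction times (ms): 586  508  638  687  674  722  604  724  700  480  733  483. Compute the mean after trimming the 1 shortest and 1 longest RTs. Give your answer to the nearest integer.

Sorted: 480, 483, 508, 586, 604, 638, 674, 687, 700, 722, 724, 733
Drop lowest 1 (480) and highest 1 (733)
Remaining (n=10): Σ = 6326, mean = 6326/10 = 632.600

633 ms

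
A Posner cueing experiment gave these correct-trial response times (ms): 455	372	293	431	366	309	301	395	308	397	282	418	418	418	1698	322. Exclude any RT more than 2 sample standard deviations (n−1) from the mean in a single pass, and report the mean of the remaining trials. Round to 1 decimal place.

n = 16, ΣRT = 7183, M = 448.938
Σ(x−M)² = 1711420.94; s = √(1711420.94/15) = 337.779
Cutoffs: 448.938 ± 2·337.779 → [-226.6, 1124.5]
Outside: 1698 → excluded.
Retained (n=15): Σ = 5485, mean = 5485/15 = 365.667

365.7 ms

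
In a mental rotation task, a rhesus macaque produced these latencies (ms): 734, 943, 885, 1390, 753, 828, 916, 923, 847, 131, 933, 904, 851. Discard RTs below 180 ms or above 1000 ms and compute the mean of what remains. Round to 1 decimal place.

865.2 ms

Excluded: 131, 1390
Retained (n=11): Σ = 9517
Mean = 9517/11 = 865.1818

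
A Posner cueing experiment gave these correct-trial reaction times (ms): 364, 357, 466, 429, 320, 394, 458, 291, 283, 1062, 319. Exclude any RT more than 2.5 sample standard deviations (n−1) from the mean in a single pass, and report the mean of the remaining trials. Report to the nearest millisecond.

n = 11, ΣRT = 4743, M = 431.182
Σ(x−M)² = 477821.64; s = √(477821.64/10) = 218.591
Cutoffs: 431.182 ± 2.5·218.591 → [-115.3, 977.7]
Outside: 1062 → excluded.
Retained (n=10): Σ = 3681, mean = 3681/10 = 368.100

368 ms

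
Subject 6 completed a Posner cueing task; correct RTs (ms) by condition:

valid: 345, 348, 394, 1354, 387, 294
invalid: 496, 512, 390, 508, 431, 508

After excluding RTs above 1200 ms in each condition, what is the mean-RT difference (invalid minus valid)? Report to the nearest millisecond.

valid: exclude 1354
M(valid) = 1768/5 = 353.600
M(invalid) = 2845/6 = 474.167
Difference = 474.167 − 353.600 = 120.567 ms

121 ms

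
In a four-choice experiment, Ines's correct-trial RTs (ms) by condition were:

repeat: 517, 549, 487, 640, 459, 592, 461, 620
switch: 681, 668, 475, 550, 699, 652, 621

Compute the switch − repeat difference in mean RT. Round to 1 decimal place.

80.2 ms

M(repeat) = 4325/8 = 540.625
M(switch) = 4346/7 = 620.857
Difference = 620.857 − 540.625 = 80.232 ms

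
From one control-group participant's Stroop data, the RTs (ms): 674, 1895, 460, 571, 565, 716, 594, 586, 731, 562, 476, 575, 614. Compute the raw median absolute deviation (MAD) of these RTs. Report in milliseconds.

28 ms

Sorted: 460, 476, 562, 565, 571, 575, 586, 594, 614, 674, 716, 731, 1895 → median = 586
|x − 586|: 88, 1309, 126, 15, 21, 130, 8, 0, 145, 24, 110, 11, 28
Sorted deviations: 0, 8, 11, 15, 21, 24, 28, 88, 110, 126, 130, 145, 1309 → MAD = 28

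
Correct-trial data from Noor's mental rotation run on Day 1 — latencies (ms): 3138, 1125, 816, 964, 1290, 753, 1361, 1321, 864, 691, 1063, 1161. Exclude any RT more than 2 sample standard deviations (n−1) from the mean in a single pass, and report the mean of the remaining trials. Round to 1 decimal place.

1037.2 ms

n = 12, ΣRT = 14547, M = 1212.250
Σ(x−M)² = 4603558.25; s = √(4603558.25/11) = 646.920
Cutoffs: 1212.250 ± 2·646.920 → [-81.6, 2506.1]
Outside: 3138 → excluded.
Retained (n=11): Σ = 11409, mean = 11409/11 = 1037.182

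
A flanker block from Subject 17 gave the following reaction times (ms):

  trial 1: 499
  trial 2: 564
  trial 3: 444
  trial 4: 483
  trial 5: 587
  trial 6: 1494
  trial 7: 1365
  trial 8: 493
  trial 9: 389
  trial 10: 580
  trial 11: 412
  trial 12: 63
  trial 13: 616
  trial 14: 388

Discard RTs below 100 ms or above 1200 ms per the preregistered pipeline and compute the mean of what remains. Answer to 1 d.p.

495.9 ms

Excluded: 63, 1365, 1494
Retained (n=11): Σ = 5455
Mean = 5455/11 = 495.9091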